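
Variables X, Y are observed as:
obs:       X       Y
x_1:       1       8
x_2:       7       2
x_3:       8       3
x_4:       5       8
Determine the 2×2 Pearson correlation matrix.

Step 1 — column means:
  mean(X) = (1 + 7 + 8 + 5) / 4 = 21/4 = 5.25
  mean(Y) = (8 + 2 + 3 + 8) / 4 = 21/4 = 5.25

Step 2 — sample variances and covariances s[i,j] = (1/(n-1)) · Σ_k (x_{k,i} - mean_i) · (x_{k,j} - mean_j), with n-1 = 3:
  s[X,X] = ((-4.25)·(-4.25) + (1.75)·(1.75) + (2.75)·(2.75) + (-0.25)·(-0.25)) / 3 = 28.75/3 = 9.5833
  s[X,Y] = ((-4.25)·(2.75) + (1.75)·(-3.25) + (2.75)·(-2.25) + (-0.25)·(2.75)) / 3 = -24.25/3 = -8.0833
  s[Y,Y] = ((2.75)·(2.75) + (-3.25)·(-3.25) + (-2.25)·(-2.25) + (2.75)·(2.75)) / 3 = 30.75/3 = 10.25
  Sample standard deviations s_i = √(s[i,i]):
  s(X) = √(9.5833) = 3.0957
  s(Y) = √(10.25) = 3.2016

Step 3 — r_{ij} = s_{ij} / (s_i · s_j):
  r[X,X] = 1 (diagonal).
  r[X,Y] = -8.0833 / (3.0957 · 3.2016) = -8.0833 / 9.9111 = -0.8156
  r[Y,Y] = 1 (diagonal).

R is symmetric with unit diagonal. Assembling:

R = [[1, -0.8156],
 [-0.8156, 1]]


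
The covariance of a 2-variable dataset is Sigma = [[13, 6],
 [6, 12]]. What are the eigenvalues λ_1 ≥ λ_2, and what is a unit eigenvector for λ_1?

Step 1 — characteristic polynomial of 2×2 Sigma:
  det(Sigma - λI) = λ² - trace · λ + det = 0.
  trace = 13 + 12 = 25, det = 13·12 - (6)² = 120.
Step 2 — discriminant:
  Δ = trace² - 4·det = 625 - 480 = 145.
Step 3 — eigenvalues:
  λ = (trace ± √Δ)/2 = (25 ± 12.0416)/2,
  λ_1 = 18.5208,  λ_2 = 6.4792.

Step 4 — unit eigenvector for λ_1: solve (Sigma - λ_1 I)v = 0. First row:
  (13 - 18.5208)·v_x + (6)·v_y = 0, i.e. (-5.5208)·v_x + (6)·v_y = 0,
  so v ∝ (b, λ_1 - a) = (6, 5.5208) = u.
  ||u|| = √((6)² + (5.5208)²) = √(66.4792) ≈ 8.1535,
  v_1 = u/||u|| ≈ (0.7359, 0.6771) (||v_1|| = 1).

λ_1 = 18.5208,  λ_2 = 6.4792;  v_1 ≈ (0.7359, 0.6771)


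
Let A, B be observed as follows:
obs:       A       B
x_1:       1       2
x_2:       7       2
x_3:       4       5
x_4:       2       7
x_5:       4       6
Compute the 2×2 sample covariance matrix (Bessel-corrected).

Step 1 — column means:
  mean(A) = (1 + 7 + 4 + 2 + 4) / 5 = 18/5 = 3.6
  mean(B) = (2 + 2 + 5 + 7 + 6) / 5 = 22/5 = 4.4

Step 2 — sample covariance S[i,j] = (1/(n-1)) · Σ_k (x_{k,i} - mean_i) · (x_{k,j} - mean_j), with n-1 = 4.
  S[A,A] = ((-2.6)·(-2.6) + (3.4)·(3.4) + (0.4)·(0.4) + (-1.6)·(-1.6) + (0.4)·(0.4)) / 4 = 21.2/4 = 5.3
  S[A,B] = ((-2.6)·(-2.4) + (3.4)·(-2.4) + (0.4)·(0.6) + (-1.6)·(2.6) + (0.4)·(1.6)) / 4 = -5.2/4 = -1.3
  S[B,B] = ((-2.4)·(-2.4) + (-2.4)·(-2.4) + (0.6)·(0.6) + (2.6)·(2.6) + (1.6)·(1.6)) / 4 = 21.2/4 = 5.3

S is symmetric (S[j,i] = S[i,j]). Assembling:

S = [[5.3, -1.3],
 [-1.3, 5.3]]


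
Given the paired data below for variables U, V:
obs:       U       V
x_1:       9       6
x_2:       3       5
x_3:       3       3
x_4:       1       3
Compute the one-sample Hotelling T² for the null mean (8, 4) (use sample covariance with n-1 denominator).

Step 1 — sample mean vector:
  mean(U) = (9 + 3 + 3 + 1) / 4 = 16/4 = 4
  mean(V) = (6 + 5 + 3 + 3) / 4 = 17/4 = 4.25
  x̄ = (4, 4.25),  deviation x̄ - mu_0 = (4, 4.25) - (8, 4) = (-4, 0.25).

Step 2 — sample covariance matrix, S[i,j] = (1/(n-1)) · Σ_k (x_{k,i} - mean_i) · (x_{k,j} - mean_j), divisor n-1 = 3:
  S[U,U] = ((5)·(5) + (-1)·(-1) + (-1)·(-1) + (-3)·(-3)) / 3 = 36/3 = 12
  S[U,V] = ((5)·(1.75) + (-1)·(0.75) + (-1)·(-1.25) + (-3)·(-1.25)) / 3 = 13/3 = 4.3333
  S[V,V] = ((1.75)·(1.75) + (0.75)·(0.75) + (-1.25)·(-1.25) + (-1.25)·(-1.25)) / 3 = 6.75/3 = 2.25
  S = [[12, 4.3333],
 [4.3333, 2.25]].

Step 3 — invert S. det(S) = 12·2.25 - (4.3333)² = 8.2222.
  S^{-1} = (1/det) · [[d, -b], [-b, a]] = [[0.2736, -0.527],
 [-0.527, 1.4595]].

Step 4 — quadratic form (x̄ - mu_0)^T · S^{-1} · (x̄ - mu_0):
  S^{-1} · (x̄ - mu_0) = (-1.2264, 2.473),
  (x̄ - mu_0)^T · [...] = (-4)·(-1.2264) + (0.25)·(2.473) = 5.5236.

Step 5 — scale by n: T² = 4 · 5.5236 = 22.0946.

T² ≈ 22.0946


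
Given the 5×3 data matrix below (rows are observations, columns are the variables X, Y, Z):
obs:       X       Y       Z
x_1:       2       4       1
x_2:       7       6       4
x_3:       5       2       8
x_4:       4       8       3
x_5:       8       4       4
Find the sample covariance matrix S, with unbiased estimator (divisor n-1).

Step 1 — column means:
  mean(X) = (2 + 7 + 5 + 4 + 8) / 5 = 26/5 = 5.2
  mean(Y) = (4 + 6 + 2 + 8 + 4) / 5 = 24/5 = 4.8
  mean(Z) = (1 + 4 + 8 + 3 + 4) / 5 = 20/5 = 4

Step 2 — sample covariance S[i,j] = (1/(n-1)) · Σ_k (x_{k,i} - mean_i) · (x_{k,j} - mean_j), with n-1 = 4.
  S[X,X] = ((-3.2)·(-3.2) + (1.8)·(1.8) + (-0.2)·(-0.2) + (-1.2)·(-1.2) + (2.8)·(2.8)) / 4 = 22.8/4 = 5.7
  S[X,Y] = ((-3.2)·(-0.8) + (1.8)·(1.2) + (-0.2)·(-2.8) + (-1.2)·(3.2) + (2.8)·(-0.8)) / 4 = -0.8/4 = -0.2
  S[X,Z] = ((-3.2)·(-3) + (1.8)·(0) + (-0.2)·(4) + (-1.2)·(-1) + (2.8)·(0)) / 4 = 10/4 = 2.5
  S[Y,Y] = ((-0.8)·(-0.8) + (1.2)·(1.2) + (-2.8)·(-2.8) + (3.2)·(3.2) + (-0.8)·(-0.8)) / 4 = 20.8/4 = 5.2
  S[Y,Z] = ((-0.8)·(-3) + (1.2)·(0) + (-2.8)·(4) + (3.2)·(-1) + (-0.8)·(0)) / 4 = -12/4 = -3
  S[Z,Z] = ((-3)·(-3) + (0)·(0) + (4)·(4) + (-1)·(-1) + (0)·(0)) / 4 = 26/4 = 6.5

S is symmetric (S[j,i] = S[i,j]). Assembling:

S = [[5.7, -0.2, 2.5],
 [-0.2, 5.2, -3],
 [2.5, -3, 6.5]]


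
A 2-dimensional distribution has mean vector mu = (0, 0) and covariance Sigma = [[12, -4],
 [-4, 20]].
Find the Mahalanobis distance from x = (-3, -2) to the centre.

Step 1 — centre the observation: (x - mu) = (-3, -2).

Step 2 — invert Sigma. det(Sigma) = 12·20 - (-4)² = 224.
  Sigma^{-1} = (1/det) · [[d, -b], [-b, a]] = [[0.0893, 0.0179],
 [0.0179, 0.0536]].

Step 3 — form the quadratic (x - mu)^T · Sigma^{-1} · (x - mu):
  Sigma^{-1} · (x - mu) = (-0.3036, -0.1607).
  (x - mu)^T · [Sigma^{-1} · (x - mu)] = (-3)·(-0.3036) + (-2)·(-0.1607) = 1.2321.

Step 4 — take square root: d = √(1.2321) ≈ 1.11.

d(x, mu) = √(1.2321) ≈ 1.11


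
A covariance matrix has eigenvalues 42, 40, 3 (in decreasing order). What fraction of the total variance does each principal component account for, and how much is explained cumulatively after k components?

Step 1 — total variance = trace(Sigma) = Σ λ_i = 42 + 40 + 3 = 85.

Step 2 — fraction explained by component i = λ_i / Σ λ:
  PC1: 42/85 = 0.4941
  PC2: 40/85 = 0.4706
  PC3: 3/85 = 0.0353

Step 3 — cumulative fraction after k components = (λ_1 + ... + λ_k) / Σ λ:
  k = 1: 42/85 = 0.4941
  k = 2: (42 + 40)/85 = 82/85 = 0.9647
  k = 3: (42 + 40 + 3)/85 = 85/85 = 1

Summary (fraction, with percent):

explained: PC1 0.4941 (49.41%), PC2 0.4706 (47.06%), PC3 0.0353 (3.53%);  cumulative: 0.4941, 0.9647, 1


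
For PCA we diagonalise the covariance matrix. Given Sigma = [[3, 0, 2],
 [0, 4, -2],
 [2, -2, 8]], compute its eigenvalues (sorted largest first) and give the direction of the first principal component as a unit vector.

Step 1 — characteristic polynomial p(λ) = det(λI - Sigma) = λ³ - tr·λ² + c_1·λ - det, where tr = trace, c_1 = sum of the principal 2×2 minors, det = det(Sigma):
  tr = 3 + 4 + 8 = 15,
  c_1 = (3·4 - (0)²) + (3·8 - (2)²) + (4·8 - (-2)²) = 12 + 20 + 28 = 60,
  det = 3·(4·8 - (-2)²) - (0)·((0)·8 - (-2)·(2)) + (2)·((0)·(-2) - 4·(2)) = 3·(28) - (0)·(4) + (2)·(-8) = 68.
  So p(λ) = λ³ - 15λ² + 60λ - 68.
Step 2 — look for an integer root (rational root theorem: any rational root is an integer divisor of 68). Testing λ = 2:
  p(2) = 8 - 60 + 120 - 68 = 0  ✓
  Dividing out (λ - 2): p(λ) = (λ - 2)(λ² - 13λ + 34).
Step 3 — remaining eigenvalues from the quadratic λ² - 13λ + 34 = 0:
  Δ = 13² - 4·34 = 169 - 136 = 33,  λ = (13 ± √33)/2 = (13 ± 5.7446)/2 ≈ 9.3723 or 3.6277.
  Sorted: λ_1 = 9.3723,  λ_2 = 3.6277,  λ_3 = 2  (check: sum = 15 = tr ✓).

Step 4 — unit eigenvector for λ_1 ≈ 9.3723: v spans the null space of (Sigma - λ_1 I), whose rows are
  r_1 = (-6.3723, 0, 2),  r_2 = (0, -5.3723, -2),  r_3 = (2, -2, -1.3723).
  v is orthogonal to every row, so take v ∝ r_1 × r_2 = ((0)·(-2) - (2)·(-5.3723), (2)·(0) - (-6.3723)·(-2), (-6.3723)·(-5.3723) - (0)·(0)) ≈ (10.7446, -12.7446, 34.2337).
  Let u = (10.7446, -12.7446, 34.2337).
  ||u|| = √((10.7446)² + (-12.7446)² + (34.2337)²) = √(1449.8149) ≈ 38.0764,  v_1 = u/||u|| ≈ (0.2822, -0.3347, 0.8991) (||v_1|| = 1).

λ_1 = 9.3723,  λ_2 = 3.6277,  λ_3 = 2;  v_1 ≈ (0.2822, -0.3347, 0.8991)


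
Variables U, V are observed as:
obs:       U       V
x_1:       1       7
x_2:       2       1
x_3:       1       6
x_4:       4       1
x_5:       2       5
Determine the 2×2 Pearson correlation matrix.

Step 1 — column means:
  mean(U) = (1 + 2 + 1 + 4 + 2) / 5 = 10/5 = 2
  mean(V) = (7 + 1 + 6 + 1 + 5) / 5 = 20/5 = 4

Step 2 — sample variances and covariances s[i,j] = (1/(n-1)) · Σ_k (x_{k,i} - mean_i) · (x_{k,j} - mean_j), with n-1 = 4:
  s[U,U] = ((-1)·(-1) + (0)·(0) + (-1)·(-1) + (2)·(2) + (0)·(0)) / 4 = 6/4 = 1.5
  s[U,V] = ((-1)·(3) + (0)·(-3) + (-1)·(2) + (2)·(-3) + (0)·(1)) / 4 = -11/4 = -2.75
  s[V,V] = ((3)·(3) + (-3)·(-3) + (2)·(2) + (-3)·(-3) + (1)·(1)) / 4 = 32/4 = 8
  Sample standard deviations s_i = √(s[i,i]):
  s(U) = √(1.5) = 1.2247
  s(V) = √(8) = 2.8284

Step 3 — r_{ij} = s_{ij} / (s_i · s_j):
  r[U,U] = 1 (diagonal).
  r[U,V] = -2.75 / (1.2247 · 2.8284) = -2.75 / 3.4641 = -0.7939
  r[V,V] = 1 (diagonal).

R is symmetric with unit diagonal. Assembling:

R = [[1, -0.7939],
 [-0.7939, 1]]


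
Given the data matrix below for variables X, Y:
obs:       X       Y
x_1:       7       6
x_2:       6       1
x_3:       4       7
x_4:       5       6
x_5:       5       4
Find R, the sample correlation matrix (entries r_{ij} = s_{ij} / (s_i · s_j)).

Step 1 — column means:
  mean(X) = (7 + 6 + 4 + 5 + 5) / 5 = 27/5 = 5.4
  mean(Y) = (6 + 1 + 7 + 6 + 4) / 5 = 24/5 = 4.8

Step 2 — sample variances and covariances s[i,j] = (1/(n-1)) · Σ_k (x_{k,i} - mean_i) · (x_{k,j} - mean_j), with n-1 = 4:
  s[X,X] = ((1.6)·(1.6) + (0.6)·(0.6) + (-1.4)·(-1.4) + (-0.4)·(-0.4) + (-0.4)·(-0.4)) / 4 = 5.2/4 = 1.3
  s[X,Y] = ((1.6)·(1.2) + (0.6)·(-3.8) + (-1.4)·(2.2) + (-0.4)·(1.2) + (-0.4)·(-0.8)) / 4 = -3.6/4 = -0.9
  s[Y,Y] = ((1.2)·(1.2) + (-3.8)·(-3.8) + (2.2)·(2.2) + (1.2)·(1.2) + (-0.8)·(-0.8)) / 4 = 22.8/4 = 5.7
  Sample standard deviations s_i = √(s[i,i]):
  s(X) = √(1.3) = 1.1402
  s(Y) = √(5.7) = 2.3875

Step 3 — r_{ij} = s_{ij} / (s_i · s_j):
  r[X,X] = 1 (diagonal).
  r[X,Y] = -0.9 / (1.1402 · 2.3875) = -0.9 / 2.7221 = -0.3306
  r[Y,Y] = 1 (diagonal).

R is symmetric with unit diagonal. Assembling:

R = [[1, -0.3306],
 [-0.3306, 1]]


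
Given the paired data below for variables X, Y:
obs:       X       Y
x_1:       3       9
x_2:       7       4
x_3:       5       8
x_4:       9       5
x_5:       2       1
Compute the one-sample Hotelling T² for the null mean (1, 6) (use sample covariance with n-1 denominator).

Step 1 — sample mean vector:
  mean(X) = (3 + 7 + 5 + 9 + 2) / 5 = 26/5 = 5.2
  mean(Y) = (9 + 4 + 8 + 5 + 1) / 5 = 27/5 = 5.4
  x̄ = (5.2, 5.4),  deviation x̄ - mu_0 = (5.2, 5.4) - (1, 6) = (4.2, -0.6).

Step 2 — sample covariance matrix, S[i,j] = (1/(n-1)) · Σ_k (x_{k,i} - mean_i) · (x_{k,j} - mean_j), divisor n-1 = 4:
  S[X,X] = ((-2.2)·(-2.2) + (1.8)·(1.8) + (-0.2)·(-0.2) + (3.8)·(3.8) + (-3.2)·(-3.2)) / 4 = 32.8/4 = 8.2
  S[X,Y] = ((-2.2)·(3.6) + (1.8)·(-1.4) + (-0.2)·(2.6) + (3.8)·(-0.4) + (-3.2)·(-4.4)) / 4 = 1.6/4 = 0.4
  S[Y,Y] = ((3.6)·(3.6) + (-1.4)·(-1.4) + (2.6)·(2.6) + (-0.4)·(-0.4) + (-4.4)·(-4.4)) / 4 = 41.2/4 = 10.3
  S = [[8.2, 0.4],
 [0.4, 10.3]].

Step 3 — invert S. det(S) = 8.2·10.3 - (0.4)² = 84.3.
  S^{-1} = (1/det) · [[d, -b], [-b, a]] = [[0.1222, -0.0047],
 [-0.0047, 0.0973]].

Step 4 — quadratic form (x̄ - mu_0)^T · S^{-1} · (x̄ - mu_0):
  S^{-1} · (x̄ - mu_0) = (0.516, -0.0783),
  (x̄ - mu_0)^T · [...] = (4.2)·(0.516) + (-0.6)·(-0.0783) = 2.2142.

Step 5 — scale by n: T² = 5 · 2.2142 = 11.0712.

T² ≈ 11.0712


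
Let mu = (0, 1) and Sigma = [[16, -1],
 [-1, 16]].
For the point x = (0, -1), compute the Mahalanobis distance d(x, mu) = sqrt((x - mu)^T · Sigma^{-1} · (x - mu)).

Step 1 — centre the observation: (x - mu) = (0, -2).

Step 2 — invert Sigma. det(Sigma) = 16·16 - (-1)² = 255.
  Sigma^{-1} = (1/det) · [[d, -b], [-b, a]] = [[0.0627, 0.0039],
 [0.0039, 0.0627]].

Step 3 — form the quadratic (x - mu)^T · Sigma^{-1} · (x - mu):
  Sigma^{-1} · (x - mu) = (-0.0078, -0.1255).
  (x - mu)^T · [Sigma^{-1} · (x - mu)] = (0)·(-0.0078) + (-2)·(-0.1255) = 0.251.

Step 4 — take square root: d = √(0.251) ≈ 0.501.

d(x, mu) = √(0.251) ≈ 0.501


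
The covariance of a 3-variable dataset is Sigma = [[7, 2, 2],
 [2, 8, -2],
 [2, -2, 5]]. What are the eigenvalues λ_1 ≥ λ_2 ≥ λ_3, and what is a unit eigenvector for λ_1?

Step 1 — characteristic polynomial p(λ) = det(λI - Sigma) = λ³ - tr·λ² + c_1·λ - det, where tr = trace, c_1 = sum of the principal 2×2 minors, det = det(Sigma):
  tr = 7 + 8 + 5 = 20,
  c_1 = (7·8 - (2)²) + (7·5 - (2)²) + (8·5 - (-2)²) = 52 + 31 + 36 = 119,
  det = 7·(8·5 - (-2)²) - (2)·((2)·5 - (-2)·(2)) + (2)·((2)·(-2) - 8·(2)) = 7·(36) - (2)·(14) + (2)·(-20) = 184.
  So p(λ) = λ³ - 20λ² + 119λ - 184.
Step 2 — look for an integer root (rational root theorem: any rational root is an integer divisor of 184). Testing λ = 8:
  p(8) = 512 - 1280 + 952 - 184 = 0  ✓
  Dividing out (λ - 8): p(λ) = (λ - 8)(λ² - 12λ + 23).
Step 3 — remaining eigenvalues from the quadratic λ² - 12λ + 23 = 0:
  Δ = 12² - 4·23 = 144 - 92 = 52,  λ = (12 ± √52)/2 = (12 ± 7.2111)/2 ≈ 9.6056 or 2.3944.
  Sorted: λ_1 = 9.6056,  λ_2 = 8,  λ_3 = 2.3944  (check: sum = 20 = tr ✓).

Step 4 — unit eigenvector for λ_1 ≈ 9.6056: v spans the null space of (Sigma - λ_1 I), whose rows are
  r_1 = (-2.6056, 2, 2),  r_2 = (2, -1.6056, -2),  r_3 = (2, -2, -4.6056).
  v is orthogonal to every row, so take v ∝ r_1 × r_2 = ((2)·(-2) - (2)·(-1.6056), (2)·(2) - (-2.6056)·(-2), (-2.6056)·(-1.6056) - (2)·(2)) ≈ (-0.7889, -1.2111, 0.1833).
  Rescale (multiply by -1 so the first nonzero entry is positive): u = (0.7889, 1.2111, -0.1833).
  ||u|| = √((0.7889)² + (1.2111)² + (-0.1833)²) = √(2.1227) ≈ 1.457,  v_1 = u/||u|| ≈ (0.5415, 0.8313, -0.1258) (||v_1|| = 1).

λ_1 = 9.6056,  λ_2 = 8,  λ_3 = 2.3944;  v_1 ≈ (0.5415, 0.8313, -0.1258)


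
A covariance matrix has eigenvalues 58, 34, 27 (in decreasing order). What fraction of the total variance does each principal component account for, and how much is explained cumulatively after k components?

Step 1 — total variance = trace(Sigma) = Σ λ_i = 58 + 34 + 27 = 119.

Step 2 — fraction explained by component i = λ_i / Σ λ:
  PC1: 58/119 = 0.4874
  PC2: 34/119 = 0.2857
  PC3: 27/119 = 0.2269

Step 3 — cumulative fraction after k components = (λ_1 + ... + λ_k) / Σ λ:
  k = 1: 58/119 = 0.4874
  k = 2: (58 + 34)/119 = 92/119 = 0.7731
  k = 3: (58 + 34 + 27)/119 = 119/119 = 1

Summary (fraction, with percent):

explained: PC1 0.4874 (48.74%), PC2 0.2857 (28.57%), PC3 0.2269 (22.69%);  cumulative: 0.4874, 0.7731, 1


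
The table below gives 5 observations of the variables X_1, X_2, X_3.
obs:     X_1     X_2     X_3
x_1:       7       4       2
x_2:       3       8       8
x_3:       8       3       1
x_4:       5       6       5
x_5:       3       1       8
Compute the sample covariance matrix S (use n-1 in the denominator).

Step 1 — column means:
  mean(X_1) = (7 + 3 + 8 + 5 + 3) / 5 = 26/5 = 5.2
  mean(X_2) = (4 + 8 + 3 + 6 + 1) / 5 = 22/5 = 4.4
  mean(X_3) = (2 + 8 + 1 + 5 + 8) / 5 = 24/5 = 4.8

Step 2 — sample covariance S[i,j] = (1/(n-1)) · Σ_k (x_{k,i} - mean_i) · (x_{k,j} - mean_j), with n-1 = 4.
  S[X_1,X_1] = ((1.8)·(1.8) + (-2.2)·(-2.2) + (2.8)·(2.8) + (-0.2)·(-0.2) + (-2.2)·(-2.2)) / 4 = 20.8/4 = 5.2
  S[X_1,X_2] = ((1.8)·(-0.4) + (-2.2)·(3.6) + (2.8)·(-1.4) + (-0.2)·(1.6) + (-2.2)·(-3.4)) / 4 = -5.4/4 = -1.35
  S[X_1,X_3] = ((1.8)·(-2.8) + (-2.2)·(3.2) + (2.8)·(-3.8) + (-0.2)·(0.2) + (-2.2)·(3.2)) / 4 = -29.8/4 = -7.45
  S[X_2,X_2] = ((-0.4)·(-0.4) + (3.6)·(3.6) + (-1.4)·(-1.4) + (1.6)·(1.6) + (-3.4)·(-3.4)) / 4 = 29.2/4 = 7.3
  S[X_2,X_3] = ((-0.4)·(-2.8) + (3.6)·(3.2) + (-1.4)·(-3.8) + (1.6)·(0.2) + (-3.4)·(3.2)) / 4 = 7.4/4 = 1.85
  S[X_3,X_3] = ((-2.8)·(-2.8) + (3.2)·(3.2) + (-3.8)·(-3.8) + (0.2)·(0.2) + (3.2)·(3.2)) / 4 = 42.8/4 = 10.7

S is symmetric (S[j,i] = S[i,j]). Assembling:

S = [[5.2, -1.35, -7.45],
 [-1.35, 7.3, 1.85],
 [-7.45, 1.85, 10.7]]


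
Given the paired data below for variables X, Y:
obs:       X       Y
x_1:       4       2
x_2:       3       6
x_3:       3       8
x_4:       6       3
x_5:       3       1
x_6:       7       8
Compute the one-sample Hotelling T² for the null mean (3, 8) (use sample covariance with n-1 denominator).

Step 1 — sample mean vector:
  mean(X) = (4 + 3 + 3 + 6 + 3 + 7) / 6 = 26/6 = 4.3333
  mean(Y) = (2 + 6 + 8 + 3 + 1 + 8) / 6 = 28/6 = 4.6667
  x̄ = (4.3333, 4.6667),  deviation x̄ - mu_0 = (4.3333, 4.6667) - (3, 8) = (1.3333, -3.3333).

Step 2 — sample covariance matrix, S[i,j] = (1/(n-1)) · Σ_k (x_{k,i} - mean_i) · (x_{k,j} - mean_j), divisor n-1 = 5:
  S[X,X] = ((-0.3333)·(-0.3333) + (-1.3333)·(-1.3333) + (-1.3333)·(-1.3333) + (1.6667)·(1.6667) + (-1.3333)·(-1.3333) + (2.6667)·(2.6667)) / 5 = 15.3333/5 = 3.0667
  S[X,Y] = ((-0.3333)·(-2.6667) + (-1.3333)·(1.3333) + (-1.3333)·(3.3333) + (1.6667)·(-1.6667) + (-1.3333)·(-3.6667) + (2.6667)·(3.3333)) / 5 = 5.6667/5 = 1.1333
  S[Y,Y] = ((-2.6667)·(-2.6667) + (1.3333)·(1.3333) + (3.3333)·(3.3333) + (-1.6667)·(-1.6667) + (-3.6667)·(-3.6667) + (3.3333)·(3.3333)) / 5 = 47.3333/5 = 9.4667
  S = [[3.0667, 1.1333],
 [1.1333, 9.4667]].

Step 3 — invert S. det(S) = 3.0667·9.4667 - (1.1333)² = 27.7467.
  S^{-1} = (1/det) · [[d, -b], [-b, a]] = [[0.3412, -0.0408],
 [-0.0408, 0.1105]].

Step 4 — quadratic form (x̄ - mu_0)^T · S^{-1} · (x̄ - mu_0):
  S^{-1} · (x̄ - mu_0) = (0.5911, -0.4229),
  (x̄ - mu_0)^T · [...] = (1.3333)·(0.5911) + (-3.3333)·(-0.4229) = 2.1977.

Step 5 — scale by n: T² = 6 · 2.1977 = 13.186.

T² ≈ 13.186


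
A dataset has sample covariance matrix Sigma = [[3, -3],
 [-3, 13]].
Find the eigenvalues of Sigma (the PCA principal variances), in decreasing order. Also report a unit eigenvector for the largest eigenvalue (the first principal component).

Step 1 — characteristic polynomial of 2×2 Sigma:
  det(Sigma - λI) = λ² - trace · λ + det = 0.
  trace = 3 + 13 = 16, det = 3·13 - (-3)² = 30.
Step 2 — discriminant:
  Δ = trace² - 4·det = 256 - 120 = 136.
Step 3 — eigenvalues:
  λ = (trace ± √Δ)/2 = (16 ± 11.6619)/2,
  λ_1 = 13.831,  λ_2 = 2.169.

Step 4 — unit eigenvector for λ_1: solve (Sigma - λ_1 I)v = 0. First row:
  (3 - 13.831)·v_x + (-3)·v_y = 0, i.e. (-10.831)·v_x + (-3)·v_y = 0,
  so v ∝ (b, λ_1 - a) = (-3, 10.831); multiply by -1 so the first entry is positive: u = (3, -10.831).
  ||u|| = √((3)² + (-10.831)²) = √(126.3095) ≈ 11.2388,
  v_1 = u/||u|| ≈ (0.2669, -0.9637) (||v_1|| = 1).

λ_1 = 13.831,  λ_2 = 2.169;  v_1 ≈ (0.2669, -0.9637)


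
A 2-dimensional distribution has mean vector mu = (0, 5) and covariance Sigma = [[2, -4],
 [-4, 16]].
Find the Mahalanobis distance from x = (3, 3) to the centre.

Step 1 — centre the observation: (x - mu) = (3, -2).

Step 2 — invert Sigma. det(Sigma) = 2·16 - (-4)² = 16.
  Sigma^{-1} = (1/det) · [[d, -b], [-b, a]] = [[1, 0.25],
 [0.25, 0.125]].

Step 3 — form the quadratic (x - mu)^T · Sigma^{-1} · (x - mu):
  Sigma^{-1} · (x - mu) = (2.5, 0.5).
  (x - mu)^T · [Sigma^{-1} · (x - mu)] = (3)·(2.5) + (-2)·(0.5) = 6.5.

Step 4 — take square root: d = √(6.5) ≈ 2.5495.

d(x, mu) = √(6.5) ≈ 2.5495


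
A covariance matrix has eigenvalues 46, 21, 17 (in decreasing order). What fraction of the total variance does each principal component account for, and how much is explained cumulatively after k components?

Step 1 — total variance = trace(Sigma) = Σ λ_i = 46 + 21 + 17 = 84.

Step 2 — fraction explained by component i = λ_i / Σ λ:
  PC1: 46/84 = 0.5476
  PC2: 21/84 = 0.25
  PC3: 17/84 = 0.2024

Step 3 — cumulative fraction after k components = (λ_1 + ... + λ_k) / Σ λ:
  k = 1: 46/84 = 0.5476
  k = 2: (46 + 21)/84 = 67/84 = 0.7976
  k = 3: (46 + 21 + 17)/84 = 84/84 = 1

Summary (fraction, with percent):

explained: PC1 0.5476 (54.76%), PC2 0.25 (25%), PC3 0.2024 (20.24%);  cumulative: 0.5476, 0.7976, 1


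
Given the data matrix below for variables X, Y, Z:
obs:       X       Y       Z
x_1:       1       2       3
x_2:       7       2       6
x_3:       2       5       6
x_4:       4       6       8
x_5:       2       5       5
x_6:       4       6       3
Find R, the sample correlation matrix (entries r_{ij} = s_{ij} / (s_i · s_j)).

Step 1 — column means:
  mean(X) = (1 + 7 + 2 + 4 + 2 + 4) / 6 = 20/6 = 3.3333
  mean(Y) = (2 + 2 + 5 + 6 + 5 + 6) / 6 = 26/6 = 4.3333
  mean(Z) = (3 + 6 + 6 + 8 + 5 + 3) / 6 = 31/6 = 5.1667

Step 2 — sample variances and covariances s[i,j] = (1/(n-1)) · Σ_k (x_{k,i} - mean_i) · (x_{k,j} - mean_j), with n-1 = 5:
  s[X,X] = ((-2.3333)·(-2.3333) + (3.6667)·(3.6667) + (-1.3333)·(-1.3333) + (0.6667)·(0.6667) + (-1.3333)·(-1.3333) + (0.6667)·(0.6667)) / 5 = 23.3333/5 = 4.6667
  s[X,Y] = ((-2.3333)·(-2.3333) + (3.6667)·(-2.3333) + (-1.3333)·(0.6667) + (0.6667)·(1.6667) + (-1.3333)·(0.6667) + (0.6667)·(1.6667)) / 5 = -2.6667/5 = -0.5333
  s[X,Z] = ((-2.3333)·(-2.1667) + (3.6667)·(0.8333) + (-1.3333)·(0.8333) + (0.6667)·(2.8333) + (-1.3333)·(-0.1667) + (0.6667)·(-2.1667)) / 5 = 7.6667/5 = 1.5333
  s[Y,Y] = ((-2.3333)·(-2.3333) + (-2.3333)·(-2.3333) + (0.6667)·(0.6667) + (1.6667)·(1.6667) + (0.6667)·(0.6667) + (1.6667)·(1.6667)) / 5 = 17.3333/5 = 3.4667
  s[Y,Z] = ((-2.3333)·(-2.1667) + (-2.3333)·(0.8333) + (0.6667)·(0.8333) + (1.6667)·(2.8333) + (0.6667)·(-0.1667) + (1.6667)·(-2.1667)) / 5 = 4.6667/5 = 0.9333
  s[Z,Z] = ((-2.1667)·(-2.1667) + (0.8333)·(0.8333) + (0.8333)·(0.8333) + (2.8333)·(2.8333) + (-0.1667)·(-0.1667) + (-2.1667)·(-2.1667)) / 5 = 18.8333/5 = 3.7667
  Sample standard deviations s_i = √(s[i,i]):
  s(X) = √(4.6667) = 2.1602
  s(Y) = √(3.4667) = 1.8619
  s(Z) = √(3.7667) = 1.9408

Step 3 — r_{ij} = s_{ij} / (s_i · s_j):
  r[X,X] = 1 (diagonal).
  r[X,Y] = -0.5333 / (2.1602 · 1.8619) = -0.5333 / 4.0222 = -0.1326
  r[X,Z] = 1.5333 / (2.1602 · 1.9408) = 1.5333 / 4.1926 = 0.3657
  r[Y,Y] = 1 (diagonal).
  r[Y,Z] = 0.9333 / (1.8619 · 1.9408) = 0.9333 / 3.6136 = 0.2583
  r[Z,Z] = 1 (diagonal).

R is symmetric with unit diagonal. Assembling:

R = [[1, -0.1326, 0.3657],
 [-0.1326, 1, 0.2583],
 [0.3657, 0.2583, 1]]


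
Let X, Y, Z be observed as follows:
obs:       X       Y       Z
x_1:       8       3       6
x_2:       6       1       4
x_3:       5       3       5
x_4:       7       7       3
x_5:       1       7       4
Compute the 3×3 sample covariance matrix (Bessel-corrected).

Step 1 — column means:
  mean(X) = (8 + 6 + 5 + 7 + 1) / 5 = 27/5 = 5.4
  mean(Y) = (3 + 1 + 3 + 7 + 7) / 5 = 21/5 = 4.2
  mean(Z) = (6 + 4 + 5 + 3 + 4) / 5 = 22/5 = 4.4

Step 2 — sample covariance S[i,j] = (1/(n-1)) · Σ_k (x_{k,i} - mean_i) · (x_{k,j} - mean_j), with n-1 = 4.
  S[X,X] = ((2.6)·(2.6) + (0.6)·(0.6) + (-0.4)·(-0.4) + (1.6)·(1.6) + (-4.4)·(-4.4)) / 4 = 29.2/4 = 7.3
  S[X,Y] = ((2.6)·(-1.2) + (0.6)·(-3.2) + (-0.4)·(-1.2) + (1.6)·(2.8) + (-4.4)·(2.8)) / 4 = -12.4/4 = -3.1
  S[X,Z] = ((2.6)·(1.6) + (0.6)·(-0.4) + (-0.4)·(0.6) + (1.6)·(-1.4) + (-4.4)·(-0.4)) / 4 = 3.2/4 = 0.8
  S[Y,Y] = ((-1.2)·(-1.2) + (-3.2)·(-3.2) + (-1.2)·(-1.2) + (2.8)·(2.8) + (2.8)·(2.8)) / 4 = 28.8/4 = 7.2
  S[Y,Z] = ((-1.2)·(1.6) + (-3.2)·(-0.4) + (-1.2)·(0.6) + (2.8)·(-1.4) + (2.8)·(-0.4)) / 4 = -6.4/4 = -1.6
  S[Z,Z] = ((1.6)·(1.6) + (-0.4)·(-0.4) + (0.6)·(0.6) + (-1.4)·(-1.4) + (-0.4)·(-0.4)) / 4 = 5.2/4 = 1.3

S is symmetric (S[j,i] = S[i,j]). Assembling:

S = [[7.3, -3.1, 0.8],
 [-3.1, 7.2, -1.6],
 [0.8, -1.6, 1.3]]


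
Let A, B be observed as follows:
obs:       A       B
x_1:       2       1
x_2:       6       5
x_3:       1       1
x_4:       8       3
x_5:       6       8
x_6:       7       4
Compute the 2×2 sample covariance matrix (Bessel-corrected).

Step 1 — column means:
  mean(A) = (2 + 6 + 1 + 8 + 6 + 7) / 6 = 30/6 = 5
  mean(B) = (1 + 5 + 1 + 3 + 8 + 4) / 6 = 22/6 = 3.6667

Step 2 — sample covariance S[i,j] = (1/(n-1)) · Σ_k (x_{k,i} - mean_i) · (x_{k,j} - mean_j), with n-1 = 5.
  S[A,A] = ((-3)·(-3) + (1)·(1) + (-4)·(-4) + (3)·(3) + (1)·(1) + (2)·(2)) / 5 = 40/5 = 8
  S[A,B] = ((-3)·(-2.6667) + (1)·(1.3333) + (-4)·(-2.6667) + (3)·(-0.6667) + (1)·(4.3333) + (2)·(0.3333)) / 5 = 23/5 = 4.6
  S[B,B] = ((-2.6667)·(-2.6667) + (1.3333)·(1.3333) + (-2.6667)·(-2.6667) + (-0.6667)·(-0.6667) + (4.3333)·(4.3333) + (0.3333)·(0.3333)) / 5 = 35.3333/5 = 7.0667

S is symmetric (S[j,i] = S[i,j]). Assembling:

S = [[8, 4.6],
 [4.6, 7.0667]]


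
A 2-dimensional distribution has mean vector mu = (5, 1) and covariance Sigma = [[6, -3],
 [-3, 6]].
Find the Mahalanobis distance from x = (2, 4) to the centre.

Step 1 — centre the observation: (x - mu) = (-3, 3).

Step 2 — invert Sigma. det(Sigma) = 6·6 - (-3)² = 27.
  Sigma^{-1} = (1/det) · [[d, -b], [-b, a]] = [[0.2222, 0.1111],
 [0.1111, 0.2222]].

Step 3 — form the quadratic (x - mu)^T · Sigma^{-1} · (x - mu):
  Sigma^{-1} · (x - mu) = (-0.3333, 0.3333).
  (x - mu)^T · [Sigma^{-1} · (x - mu)] = (-3)·(-0.3333) + (3)·(0.3333) = 2.

Step 4 — take square root: d = √(2) ≈ 1.4142.

d(x, mu) = √(2) ≈ 1.4142


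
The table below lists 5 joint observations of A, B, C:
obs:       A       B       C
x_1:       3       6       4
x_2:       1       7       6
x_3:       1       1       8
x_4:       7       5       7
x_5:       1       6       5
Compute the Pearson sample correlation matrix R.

Step 1 — column means:
  mean(A) = (3 + 1 + 1 + 7 + 1) / 5 = 13/5 = 2.6
  mean(B) = (6 + 7 + 1 + 5 + 6) / 5 = 25/5 = 5
  mean(C) = (4 + 6 + 8 + 7 + 5) / 5 = 30/5 = 6

Step 2 — sample variances and covariances s[i,j] = (1/(n-1)) · Σ_k (x_{k,i} - mean_i) · (x_{k,j} - mean_j), with n-1 = 4:
  s[A,A] = ((0.4)·(0.4) + (-1.6)·(-1.6) + (-1.6)·(-1.6) + (4.4)·(4.4) + (-1.6)·(-1.6)) / 4 = 27.2/4 = 6.8
  s[A,B] = ((0.4)·(1) + (-1.6)·(2) + (-1.6)·(-4) + (4.4)·(0) + (-1.6)·(1)) / 4 = 2/4 = 0.5
  s[A,C] = ((0.4)·(-2) + (-1.6)·(0) + (-1.6)·(2) + (4.4)·(1) + (-1.6)·(-1)) / 4 = 2/4 = 0.5
  s[B,B] = ((1)·(1) + (2)·(2) + (-4)·(-4) + (0)·(0) + (1)·(1)) / 4 = 22/4 = 5.5
  s[B,C] = ((1)·(-2) + (2)·(0) + (-4)·(2) + (0)·(1) + (1)·(-1)) / 4 = -11/4 = -2.75
  s[C,C] = ((-2)·(-2) + (0)·(0) + (2)·(2) + (1)·(1) + (-1)·(-1)) / 4 = 10/4 = 2.5
  Sample standard deviations s_i = √(s[i,i]):
  s(A) = √(6.8) = 2.6077
  s(B) = √(5.5) = 2.3452
  s(C) = √(2.5) = 1.5811

Step 3 — r_{ij} = s_{ij} / (s_i · s_j):
  r[A,A] = 1 (diagonal).
  r[A,B] = 0.5 / (2.6077 · 2.3452) = 0.5 / 6.1156 = 0.0818
  r[A,C] = 0.5 / (2.6077 · 1.5811) = 0.5 / 4.1231 = 0.1213
  r[B,B] = 1 (diagonal).
  r[B,C] = -2.75 / (2.3452 · 1.5811) = -2.75 / 3.7081 = -0.7416
  r[C,C] = 1 (diagonal).

R is symmetric with unit diagonal. Assembling:

R = [[1, 0.0818, 0.1213],
 [0.0818, 1, -0.7416],
 [0.1213, -0.7416, 1]]


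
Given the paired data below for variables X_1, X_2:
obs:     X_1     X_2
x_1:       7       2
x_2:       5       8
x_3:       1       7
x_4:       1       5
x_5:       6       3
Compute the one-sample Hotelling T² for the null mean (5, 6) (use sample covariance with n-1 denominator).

Step 1 — sample mean vector:
  mean(X_1) = (7 + 5 + 1 + 1 + 6) / 5 = 20/5 = 4
  mean(X_2) = (2 + 8 + 7 + 5 + 3) / 5 = 25/5 = 5
  x̄ = (4, 5),  deviation x̄ - mu_0 = (4, 5) - (5, 6) = (-1, -1).

Step 2 — sample covariance matrix, S[i,j] = (1/(n-1)) · Σ_k (x_{k,i} - mean_i) · (x_{k,j} - mean_j), divisor n-1 = 4:
  S[X_1,X_1] = ((3)·(3) + (1)·(1) + (-3)·(-3) + (-3)·(-3) + (2)·(2)) / 4 = 32/4 = 8
  S[X_1,X_2] = ((3)·(-3) + (1)·(3) + (-3)·(2) + (-3)·(0) + (2)·(-2)) / 4 = -16/4 = -4
  S[X_2,X_2] = ((-3)·(-3) + (3)·(3) + (2)·(2) + (0)·(0) + (-2)·(-2)) / 4 = 26/4 = 6.5
  S = [[8, -4],
 [-4, 6.5]].

Step 3 — invert S. det(S) = 8·6.5 - (-4)² = 36.
  S^{-1} = (1/det) · [[d, -b], [-b, a]] = [[0.1806, 0.1111],
 [0.1111, 0.2222]].

Step 4 — quadratic form (x̄ - mu_0)^T · S^{-1} · (x̄ - mu_0):
  S^{-1} · (x̄ - mu_0) = (-0.2917, -0.3333),
  (x̄ - mu_0)^T · [...] = (-1)·(-0.2917) + (-1)·(-0.3333) = 0.625.

Step 5 — scale by n: T² = 5 · 0.625 = 3.125.

T² ≈ 3.125


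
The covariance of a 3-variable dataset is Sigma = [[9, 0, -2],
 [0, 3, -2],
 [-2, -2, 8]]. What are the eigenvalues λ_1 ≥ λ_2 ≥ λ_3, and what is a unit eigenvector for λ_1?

Step 1 — characteristic polynomial p(λ) = det(λI - Sigma) = λ³ - tr·λ² + c_1·λ - det, where tr = trace, c_1 = sum of the principal 2×2 minors, det = det(Sigma):
  tr = 9 + 3 + 8 = 20,
  c_1 = (9·3 - (0)²) + (9·8 - (-2)²) + (3·8 - (-2)²) = 27 + 68 + 20 = 115,
  det = 9·(3·8 - (-2)²) - (0)·((0)·8 - (-2)·(-2)) + (-2)·((0)·(-2) - 3·(-2)) = 9·(20) - (0)·(-4) + (-2)·(6) = 168.
  So p(λ) = λ³ - 20λ² + 115λ - 168.
Step 2 — look for an integer root (rational root theorem: any rational root is an integer divisor of 168). Testing λ = 7:
  p(7) = 343 - 980 + 805 - 168 = 0  ✓
  Dividing out (λ - 7): p(λ) = (λ - 7)(λ² - 13λ + 24).
Step 3 — remaining eigenvalues from the quadratic λ² - 13λ + 24 = 0:
  Δ = 13² - 4·24 = 169 - 96 = 73,  λ = (13 ± √73)/2 = (13 ± 8.544)/2 ≈ 10.772 or 2.228.
  Sorted: λ_1 = 10.772,  λ_2 = 7,  λ_3 = 2.228  (check: sum = 20 = tr ✓).

Step 4 — unit eigenvector for λ_1 ≈ 10.772: v spans the null space of (Sigma - λ_1 I), whose rows are
  r_1 = (-1.772, 0, -2),  r_2 = (0, -7.772, -2),  r_3 = (-2, -2, -2.772).
  v is orthogonal to every row, so take v ∝ r_1 × r_2 = ((0)·(-2) - (-2)·(-7.772), (-2)·(0) - (-1.772)·(-2), (-1.772)·(-7.772) - (0)·(0)) ≈ (-15.544, -3.544, 13.772).
  Rescale (multiply by -1 so the first nonzero entry is positive): u = (15.544, 3.544, -13.772).
  ||u|| = √((15.544)² + (3.544)² + (-13.772)²) = √(443.8441) ≈ 21.0676,  v_1 = u/||u|| ≈ (0.7378, 0.1682, -0.6537) (||v_1|| = 1).

λ_1 = 10.772,  λ_2 = 7,  λ_3 = 2.228;  v_1 ≈ (0.7378, 0.1682, -0.6537)


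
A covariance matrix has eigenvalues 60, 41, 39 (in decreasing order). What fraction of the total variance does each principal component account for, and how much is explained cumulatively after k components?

Step 1 — total variance = trace(Sigma) = Σ λ_i = 60 + 41 + 39 = 140.

Step 2 — fraction explained by component i = λ_i / Σ λ:
  PC1: 60/140 = 0.4286
  PC2: 41/140 = 0.2929
  PC3: 39/140 = 0.2786

Step 3 — cumulative fraction after k components = (λ_1 + ... + λ_k) / Σ λ:
  k = 1: 60/140 = 0.4286
  k = 2: (60 + 41)/140 = 101/140 = 0.7214
  k = 3: (60 + 41 + 39)/140 = 140/140 = 1

Summary (fraction, with percent):

explained: PC1 0.4286 (42.86%), PC2 0.2929 (29.29%), PC3 0.2786 (27.86%);  cumulative: 0.4286, 0.7214, 1


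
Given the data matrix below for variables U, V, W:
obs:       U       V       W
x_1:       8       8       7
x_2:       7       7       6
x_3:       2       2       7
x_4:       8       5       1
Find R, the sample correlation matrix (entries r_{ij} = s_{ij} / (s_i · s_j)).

Step 1 — column means:
  mean(U) = (8 + 7 + 2 + 8) / 4 = 25/4 = 6.25
  mean(V) = (8 + 7 + 2 + 5) / 4 = 22/4 = 5.5
  mean(W) = (7 + 6 + 7 + 1) / 4 = 21/4 = 5.25

Step 2 — sample variances and covariances s[i,j] = (1/(n-1)) · Σ_k (x_{k,i} - mean_i) · (x_{k,j} - mean_j), with n-1 = 3:
  s[U,U] = ((1.75)·(1.75) + (0.75)·(0.75) + (-4.25)·(-4.25) + (1.75)·(1.75)) / 3 = 24.75/3 = 8.25
  s[U,V] = ((1.75)·(2.5) + (0.75)·(1.5) + (-4.25)·(-3.5) + (1.75)·(-0.5)) / 3 = 19.5/3 = 6.5
  s[U,W] = ((1.75)·(1.75) + (0.75)·(0.75) + (-4.25)·(1.75) + (1.75)·(-4.25)) / 3 = -11.25/3 = -3.75
  s[V,V] = ((2.5)·(2.5) + (1.5)·(1.5) + (-3.5)·(-3.5) + (-0.5)·(-0.5)) / 3 = 21/3 = 7
  s[V,W] = ((2.5)·(1.75) + (1.5)·(0.75) + (-3.5)·(1.75) + (-0.5)·(-4.25)) / 3 = 1.5/3 = 0.5
  s[W,W] = ((1.75)·(1.75) + (0.75)·(0.75) + (1.75)·(1.75) + (-4.25)·(-4.25)) / 3 = 24.75/3 = 8.25
  Sample standard deviations s_i = √(s[i,i]):
  s(U) = √(8.25) = 2.8723
  s(V) = √(7) = 2.6458
  s(W) = √(8.25) = 2.8723

Step 3 — r_{ij} = s_{ij} / (s_i · s_j):
  r[U,U] = 1 (diagonal).
  r[U,V] = 6.5 / (2.8723 · 2.6458) = 6.5 / 7.5993 = 0.8553
  r[U,W] = -3.75 / (2.8723 · 2.8723) = -3.75 / 8.25 = -0.4545
  r[V,V] = 1 (diagonal).
  r[V,W] = 0.5 / (2.6458 · 2.8723) = 0.5 / 7.5993 = 0.0658
  r[W,W] = 1 (diagonal).

R is symmetric with unit diagonal. Assembling:

R = [[1, 0.8553, -0.4545],
 [0.8553, 1, 0.0658],
 [-0.4545, 0.0658, 1]]


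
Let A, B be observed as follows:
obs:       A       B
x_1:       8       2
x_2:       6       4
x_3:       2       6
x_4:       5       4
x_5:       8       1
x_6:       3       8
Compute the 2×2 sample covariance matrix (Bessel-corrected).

Step 1 — column means:
  mean(A) = (8 + 6 + 2 + 5 + 8 + 3) / 6 = 32/6 = 5.3333
  mean(B) = (2 + 4 + 6 + 4 + 1 + 8) / 6 = 25/6 = 4.1667

Step 2 — sample covariance S[i,j] = (1/(n-1)) · Σ_k (x_{k,i} - mean_i) · (x_{k,j} - mean_j), with n-1 = 5.
  S[A,A] = ((2.6667)·(2.6667) + (0.6667)·(0.6667) + (-3.3333)·(-3.3333) + (-0.3333)·(-0.3333) + (2.6667)·(2.6667) + (-2.3333)·(-2.3333)) / 5 = 31.3333/5 = 6.2667
  S[A,B] = ((2.6667)·(-2.1667) + (0.6667)·(-0.1667) + (-3.3333)·(1.8333) + (-0.3333)·(-0.1667) + (2.6667)·(-3.1667) + (-2.3333)·(3.8333)) / 5 = -29.3333/5 = -5.8667
  S[B,B] = ((-2.1667)·(-2.1667) + (-0.1667)·(-0.1667) + (1.8333)·(1.8333) + (-0.1667)·(-0.1667) + (-3.1667)·(-3.1667) + (3.8333)·(3.8333)) / 5 = 32.8333/5 = 6.5667

S is symmetric (S[j,i] = S[i,j]). Assembling:

S = [[6.2667, -5.8667],
 [-5.8667, 6.5667]]


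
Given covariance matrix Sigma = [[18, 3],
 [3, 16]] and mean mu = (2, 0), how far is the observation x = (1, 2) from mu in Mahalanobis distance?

Step 1 — centre the observation: (x - mu) = (-1, 2).

Step 2 — invert Sigma. det(Sigma) = 18·16 - (3)² = 279.
  Sigma^{-1} = (1/det) · [[d, -b], [-b, a]] = [[0.0573, -0.0108],
 [-0.0108, 0.0645]].

Step 3 — form the quadratic (x - mu)^T · Sigma^{-1} · (x - mu):
  Sigma^{-1} · (x - mu) = (-0.0789, 0.1398).
  (x - mu)^T · [Sigma^{-1} · (x - mu)] = (-1)·(-0.0789) + (2)·(0.1398) = 0.3584.

Step 4 — take square root: d = √(0.3584) ≈ 0.5987.

d(x, mu) = √(0.3584) ≈ 0.5987


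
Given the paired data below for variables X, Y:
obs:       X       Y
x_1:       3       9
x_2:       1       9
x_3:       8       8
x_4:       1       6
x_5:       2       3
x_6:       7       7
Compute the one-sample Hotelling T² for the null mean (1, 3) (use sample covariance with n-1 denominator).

Step 1 — sample mean vector:
  mean(X) = (3 + 1 + 8 + 1 + 2 + 7) / 6 = 22/6 = 3.6667
  mean(Y) = (9 + 9 + 8 + 6 + 3 + 7) / 6 = 42/6 = 7
  x̄ = (3.6667, 7),  deviation x̄ - mu_0 = (3.6667, 7) - (1, 3) = (2.6667, 4).

Step 2 — sample covariance matrix, S[i,j] = (1/(n-1)) · Σ_k (x_{k,i} - mean_i) · (x_{k,j} - mean_j), divisor n-1 = 5:
  S[X,X] = ((-0.6667)·(-0.6667) + (-2.6667)·(-2.6667) + (4.3333)·(4.3333) + (-2.6667)·(-2.6667) + (-1.6667)·(-1.6667) + (3.3333)·(3.3333)) / 5 = 47.3333/5 = 9.4667
  S[X,Y] = ((-0.6667)·(2) + (-2.6667)·(2) + (4.3333)·(1) + (-2.6667)·(-1) + (-1.6667)·(-4) + (3.3333)·(0)) / 5 = 7/5 = 1.4
  S[Y,Y] = ((2)·(2) + (2)·(2) + (1)·(1) + (-1)·(-1) + (-4)·(-4) + (0)·(0)) / 5 = 26/5 = 5.2
  S = [[9.4667, 1.4],
 [1.4, 5.2]].

Step 3 — invert S. det(S) = 9.4667·5.2 - (1.4)² = 47.2667.
  S^{-1} = (1/det) · [[d, -b], [-b, a]] = [[0.11, -0.0296],
 [-0.0296, 0.2003]].

Step 4 — quadratic form (x̄ - mu_0)^T · S^{-1} · (x̄ - mu_0):
  S^{-1} · (x̄ - mu_0) = (0.1749, 0.7221),
  (x̄ - mu_0)^T · [...] = (2.6667)·(0.1749) + (4)·(0.7221) = 3.355.

Step 5 — scale by n: T² = 6 · 3.355 = 20.1298.

T² ≈ 20.1298


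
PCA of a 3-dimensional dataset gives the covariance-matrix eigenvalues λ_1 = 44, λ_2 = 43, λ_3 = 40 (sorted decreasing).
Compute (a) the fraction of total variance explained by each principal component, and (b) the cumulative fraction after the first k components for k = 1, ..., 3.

Step 1 — total variance = trace(Sigma) = Σ λ_i = 44 + 43 + 40 = 127.

Step 2 — fraction explained by component i = λ_i / Σ λ:
  PC1: 44/127 = 0.3465
  PC2: 43/127 = 0.3386
  PC3: 40/127 = 0.315

Step 3 — cumulative fraction after k components = (λ_1 + ... + λ_k) / Σ λ:
  k = 1: 44/127 = 0.3465
  k = 2: (44 + 43)/127 = 87/127 = 0.685
  k = 3: (44 + 43 + 40)/127 = 127/127 = 1

Summary (fraction, with percent):

explained: PC1 0.3465 (34.65%), PC2 0.3386 (33.86%), PC3 0.315 (31.5%);  cumulative: 0.3465, 0.685, 1


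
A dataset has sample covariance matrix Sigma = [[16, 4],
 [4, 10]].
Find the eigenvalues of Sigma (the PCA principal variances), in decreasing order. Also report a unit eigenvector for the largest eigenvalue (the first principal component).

Step 1 — characteristic polynomial of 2×2 Sigma:
  det(Sigma - λI) = λ² - trace · λ + det = 0.
  trace = 16 + 10 = 26, det = 16·10 - (4)² = 144.
Step 2 — discriminant:
  Δ = trace² - 4·det = 676 - 576 = 100.
Step 3 — eigenvalues:
  λ = (trace ± √Δ)/2 = (26 ± 10)/2,
  λ_1 = 18,  λ_2 = 8.

Step 4 — unit eigenvector for λ_1: solve (Sigma - λ_1 I)v = 0. First row:
  (16 - 18)·v_x + (4)·v_y = 0, i.e. (-2)·v_x + (4)·v_y = 0,
  so v ∝ (b, λ_1 - a) = (4, 2) = u.
  ||u|| = √((4)² + (2)²) = √(20) ≈ 4.4721,
  v_1 = u/||u|| ≈ (0.8944, 0.4472) (||v_1|| = 1).

λ_1 = 18,  λ_2 = 8;  v_1 ≈ (0.8944, 0.4472)


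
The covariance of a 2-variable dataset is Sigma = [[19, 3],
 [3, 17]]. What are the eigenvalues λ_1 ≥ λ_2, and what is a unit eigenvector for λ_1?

Step 1 — characteristic polynomial of 2×2 Sigma:
  det(Sigma - λI) = λ² - trace · λ + det = 0.
  trace = 19 + 17 = 36, det = 19·17 - (3)² = 314.
Step 2 — discriminant:
  Δ = trace² - 4·det = 1296 - 1256 = 40.
Step 3 — eigenvalues:
  λ = (trace ± √Δ)/2 = (36 ± 6.3246)/2,
  λ_1 = 21.1623,  λ_2 = 14.8377.

Step 4 — unit eigenvector for λ_1: solve (Sigma - λ_1 I)v = 0. First row:
  (19 - 21.1623)·v_x + (3)·v_y = 0, i.e. (-2.1623)·v_x + (3)·v_y = 0,
  so v ∝ (b, λ_1 - a) = (3, 2.1623) = u.
  ||u|| = √((3)² + (2.1623)²) = √(13.6754) ≈ 3.698,
  v_1 = u/||u|| ≈ (0.8112, 0.5847) (||v_1|| = 1).

λ_1 = 21.1623,  λ_2 = 14.8377;  v_1 ≈ (0.8112, 0.5847)


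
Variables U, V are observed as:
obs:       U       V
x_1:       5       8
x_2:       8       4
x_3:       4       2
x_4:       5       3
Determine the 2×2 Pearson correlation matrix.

Step 1 — column means:
  mean(U) = (5 + 8 + 4 + 5) / 4 = 22/4 = 5.5
  mean(V) = (8 + 4 + 2 + 3) / 4 = 17/4 = 4.25

Step 2 — sample variances and covariances s[i,j] = (1/(n-1)) · Σ_k (x_{k,i} - mean_i) · (x_{k,j} - mean_j), with n-1 = 3:
  s[U,U] = ((-0.5)·(-0.5) + (2.5)·(2.5) + (-1.5)·(-1.5) + (-0.5)·(-0.5)) / 3 = 9/3 = 3
  s[U,V] = ((-0.5)·(3.75) + (2.5)·(-0.25) + (-1.5)·(-2.25) + (-0.5)·(-1.25)) / 3 = 1.5/3 = 0.5
  s[V,V] = ((3.75)·(3.75) + (-0.25)·(-0.25) + (-2.25)·(-2.25) + (-1.25)·(-1.25)) / 3 = 20.75/3 = 6.9167
  Sample standard deviations s_i = √(s[i,i]):
  s(U) = √(3) = 1.7321
  s(V) = √(6.9167) = 2.63

Step 3 — r_{ij} = s_{ij} / (s_i · s_j):
  r[U,U] = 1 (diagonal).
  r[U,V] = 0.5 / (1.7321 · 2.63) = 0.5 / 4.5552 = 0.1098
  r[V,V] = 1 (diagonal).

R is symmetric with unit diagonal. Assembling:

R = [[1, 0.1098],
 [0.1098, 1]]


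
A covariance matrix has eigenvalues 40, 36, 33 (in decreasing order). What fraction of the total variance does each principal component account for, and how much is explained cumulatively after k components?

Step 1 — total variance = trace(Sigma) = Σ λ_i = 40 + 36 + 33 = 109.

Step 2 — fraction explained by component i = λ_i / Σ λ:
  PC1: 40/109 = 0.367
  PC2: 36/109 = 0.3303
  PC3: 33/109 = 0.3028

Step 3 — cumulative fraction after k components = (λ_1 + ... + λ_k) / Σ λ:
  k = 1: 40/109 = 0.367
  k = 2: (40 + 36)/109 = 76/109 = 0.6972
  k = 3: (40 + 36 + 33)/109 = 109/109 = 1

Summary (fraction, with percent):

explained: PC1 0.367 (36.7%), PC2 0.3303 (33.03%), PC3 0.3028 (30.28%);  cumulative: 0.367, 0.6972, 1
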